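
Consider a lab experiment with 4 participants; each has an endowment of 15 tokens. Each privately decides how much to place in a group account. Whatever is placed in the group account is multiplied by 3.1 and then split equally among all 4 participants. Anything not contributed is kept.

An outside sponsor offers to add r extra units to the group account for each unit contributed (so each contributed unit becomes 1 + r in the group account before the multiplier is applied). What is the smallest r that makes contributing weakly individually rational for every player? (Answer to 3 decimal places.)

0.290

With matching at rate r, one contributed unit becomes (1 + r) in the group account and returns 3.1 × (1 + r) / 4 to the contributor.
Setting this equal to 1: 1 + r = 4/3.1 = 1.2903.
So the minimum matching rate is r = 1.2903 − 1 = 0.290.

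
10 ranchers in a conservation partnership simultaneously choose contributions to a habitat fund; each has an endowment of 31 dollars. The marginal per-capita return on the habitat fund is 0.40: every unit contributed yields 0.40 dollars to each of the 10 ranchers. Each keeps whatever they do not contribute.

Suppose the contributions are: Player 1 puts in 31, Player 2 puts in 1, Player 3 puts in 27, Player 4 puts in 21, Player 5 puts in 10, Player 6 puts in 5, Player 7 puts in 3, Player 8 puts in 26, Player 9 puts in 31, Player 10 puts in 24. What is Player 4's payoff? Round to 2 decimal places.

81.60 dollars

Total contributed: 31 + 1 + 27 + 21 + 10 + 5 + 3 + 26 + 31 + 24 = 179.
Each receives 0.40 × 179 = 71.60 from the habitat fund.
Player 4 keeps 31 − 21 = 10, so Player 4's payoff is 10 + 71.60 = 81.60.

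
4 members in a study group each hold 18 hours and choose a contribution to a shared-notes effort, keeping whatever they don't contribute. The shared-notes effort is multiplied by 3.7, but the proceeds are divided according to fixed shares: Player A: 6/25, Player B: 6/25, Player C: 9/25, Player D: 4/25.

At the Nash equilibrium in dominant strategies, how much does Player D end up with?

For player j, contributing a unit is worthwhile iff 3.7 × (j's share) ≥ 1, i.e. iff j's share is at least 0.2703.
Only Player C (9/25) clears that bar, contributing 18; the remaining 3 contribute 0. Total contributed: 18.
Player D keeps 18 and receives 3.7 × 18 × 4/25 = 10.66 from the shared-notes effort, for a payoff of 28.66.

28.66 hours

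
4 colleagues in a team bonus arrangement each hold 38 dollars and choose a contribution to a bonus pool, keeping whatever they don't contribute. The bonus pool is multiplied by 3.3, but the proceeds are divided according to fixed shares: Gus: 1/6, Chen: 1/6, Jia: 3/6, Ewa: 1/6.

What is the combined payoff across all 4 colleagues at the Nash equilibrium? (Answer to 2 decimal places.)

Player j's private return per contributed unit is 3.3 × (j's share). Contributing is weakly dominant for j when that share is at least 1/3.3 = 0.3030, and contributing 0 is dominant otherwise.
Jia alone (share 3/6) is above the threshold, contributing 38; the remaining 3 contribute 0. Total contributed: 38.
The bonus pool pays out 3.3 × 38 = 125.40 in total (split across the unequal shares, but the aggregate is all that matters for the group sum).
The 3 free-riders keep 38 each, adding 114. Group total = 114 + 125.40 = 239.40.

239.40 dollars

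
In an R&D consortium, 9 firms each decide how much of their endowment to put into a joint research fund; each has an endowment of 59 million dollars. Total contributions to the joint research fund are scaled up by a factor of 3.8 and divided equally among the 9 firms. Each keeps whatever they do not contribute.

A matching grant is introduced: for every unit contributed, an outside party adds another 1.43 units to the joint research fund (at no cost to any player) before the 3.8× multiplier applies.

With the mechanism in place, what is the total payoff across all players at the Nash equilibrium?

4903.25 million dollars

With the mechanism, a contributed unit returns 3.8 × 2.43 / 9 = 1.0260 per unit of net cost to the contributor — now above 1 — so contributing fully is weakly dominant for every player.
At the Nash equilibrium everyone contributes 59. Group total payoff = 3.8 × 2.43 × 531 = 4903.25.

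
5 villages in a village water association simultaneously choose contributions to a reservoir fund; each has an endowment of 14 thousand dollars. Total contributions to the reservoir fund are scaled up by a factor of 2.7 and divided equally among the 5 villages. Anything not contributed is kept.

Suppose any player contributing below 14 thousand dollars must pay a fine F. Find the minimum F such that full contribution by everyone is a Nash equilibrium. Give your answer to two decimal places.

6.44 thousand dollars

Given the others contribute fully, the best deviation is to contribute 0 (any partial contribution still incurs the fine and gives up units whose private return 0.5400 is below 1).
Deviating from 14 to 0 saves 14 thousand dollars but forfeits the deviator's share of the drop in the reservoir fund: 2.7/5 × 14 = 7.56.
So the deviation gain is 14 − 7.56 = 6.44, and the fine must be at least 6.44 thousand dollars to wipe it out.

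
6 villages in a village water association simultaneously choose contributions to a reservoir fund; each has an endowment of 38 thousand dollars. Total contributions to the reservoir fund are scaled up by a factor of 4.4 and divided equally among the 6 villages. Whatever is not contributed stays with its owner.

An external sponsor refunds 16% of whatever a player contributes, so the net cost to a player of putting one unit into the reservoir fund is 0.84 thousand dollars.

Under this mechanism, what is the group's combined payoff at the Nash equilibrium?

228.00 thousand dollars

With the mechanism, a contributed unit returns (4.4/6) / 0.84 = 0.8730 per unit of net cost — still below 1 — so contributing 0 remains dominant for every player.
Everyone keeps their endowment and the group total is 6 × 38 = 228.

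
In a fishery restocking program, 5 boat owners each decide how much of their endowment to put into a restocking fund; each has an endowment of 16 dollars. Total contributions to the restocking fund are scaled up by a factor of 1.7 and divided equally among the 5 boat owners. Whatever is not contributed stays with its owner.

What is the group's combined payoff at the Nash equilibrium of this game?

Each contributed unit returns 1.7/5 = 0.3400 to its contributor — below 1 — so contributing 0 is dominant for every player. At the Nash equilibrium everyone keeps their 16, and the group total is 5 × 16 = 80.

80.00 dollars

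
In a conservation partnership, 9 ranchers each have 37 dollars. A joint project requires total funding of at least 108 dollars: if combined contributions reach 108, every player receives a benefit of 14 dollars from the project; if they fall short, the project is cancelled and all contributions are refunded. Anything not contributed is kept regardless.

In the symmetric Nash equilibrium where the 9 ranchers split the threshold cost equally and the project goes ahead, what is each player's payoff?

39 dollars

Equal share of the threshold: 108/9 = 12.
At this profile no one gains by cutting their contribution: any cut drops the total below 108, the project is cancelled, contributions are refunded, and the deviator ends with 37, which is less than 37 − 12 + 14 = 39. Contributing more than 12 just wastes the excess. So contributing exactly 12 is a best response.
Each player's payoff: 37 − 12 + 14 = 39.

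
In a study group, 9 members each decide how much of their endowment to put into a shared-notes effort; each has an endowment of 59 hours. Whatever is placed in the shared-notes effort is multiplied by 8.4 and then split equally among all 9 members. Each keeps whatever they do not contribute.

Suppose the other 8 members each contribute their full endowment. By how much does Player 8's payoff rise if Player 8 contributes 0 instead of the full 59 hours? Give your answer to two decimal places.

Switching from a contribution of 59 to 0 lets Player 8 keep an extra 59 hours, but lowers the shared-notes effort by 59, which costs Player 8 their own share of that drop: 8.4/9 × 59 = 55.07.
Net gain = 59 − 55.07 = 3.93. The private return per contributed unit (0.9333) is below 1, so free-riding is indeed the best response regardless of what the others do.

3.93 hours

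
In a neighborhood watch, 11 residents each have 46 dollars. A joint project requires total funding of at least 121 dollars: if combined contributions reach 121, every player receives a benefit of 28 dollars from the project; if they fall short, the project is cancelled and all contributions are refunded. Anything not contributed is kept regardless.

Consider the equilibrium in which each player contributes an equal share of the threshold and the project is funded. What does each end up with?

63 dollars

Equal share of the threshold: 121/11 = 11.
At this profile no one gains by cutting their contribution: any cut drops the total below 121, the project is cancelled, contributions are refunded, and the deviator ends with 46, which is less than 46 − 11 + 28 = 63. Contributing more than 11 just wastes the excess. So contributing exactly 11 is a best response.
Each player's payoff: 46 − 11 + 28 = 63.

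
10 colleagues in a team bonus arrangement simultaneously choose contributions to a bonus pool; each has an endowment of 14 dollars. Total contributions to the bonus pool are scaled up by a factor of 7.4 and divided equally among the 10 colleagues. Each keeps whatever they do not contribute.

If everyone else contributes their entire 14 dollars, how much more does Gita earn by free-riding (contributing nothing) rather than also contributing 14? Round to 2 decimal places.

3.64 dollars

Switching from a contribution of 14 to 0 lets Gita keep an extra 14 dollars, but lowers the bonus pool by 14, which costs Gita their own share of that drop: 7.4/10 × 14 = 10.36.
Net gain = 14 − 10.36 = 3.64. The private return per contributed unit (0.7400) is below 1, so free-riding is indeed the best response regardless of what the others do.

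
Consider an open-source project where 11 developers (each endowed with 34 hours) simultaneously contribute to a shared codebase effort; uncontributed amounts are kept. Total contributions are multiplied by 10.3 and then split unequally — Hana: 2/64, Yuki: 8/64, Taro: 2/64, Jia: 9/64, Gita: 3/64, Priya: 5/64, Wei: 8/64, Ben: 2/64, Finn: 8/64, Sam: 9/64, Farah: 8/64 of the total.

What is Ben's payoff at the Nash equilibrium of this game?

For player j, contributing a unit is worthwhile iff 10.3 × (j's share) ≥ 1, i.e. iff j's share is at least 0.0971.
The shares above 0.0971 belong to Yuki, Jia, Wei, Finn, Sam and Farah, contributing 34 each; the remaining 5 contribute 0. Total contributed: 204.
Ben keeps 34 and receives 10.3 × 204 × 2/64 = 65.66 from the shared codebase effort, for a payoff of 99.66.

99.66 hours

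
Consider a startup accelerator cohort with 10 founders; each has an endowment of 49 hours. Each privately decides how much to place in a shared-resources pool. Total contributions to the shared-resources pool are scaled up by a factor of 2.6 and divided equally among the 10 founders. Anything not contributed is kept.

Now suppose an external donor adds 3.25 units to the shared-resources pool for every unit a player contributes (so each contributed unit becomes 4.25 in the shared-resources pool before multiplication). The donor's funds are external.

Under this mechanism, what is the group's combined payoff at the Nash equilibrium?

5414.50 hours

The effective private return per unit is now 2.6 × 4.25 / 10 = 1.1050 > 1, so every player's dominant strategy flips to full contribution.
So the Nash equilibrium is full contribution by all 10; the group earns 2.6 × 4.25 × 490 = 5414.50.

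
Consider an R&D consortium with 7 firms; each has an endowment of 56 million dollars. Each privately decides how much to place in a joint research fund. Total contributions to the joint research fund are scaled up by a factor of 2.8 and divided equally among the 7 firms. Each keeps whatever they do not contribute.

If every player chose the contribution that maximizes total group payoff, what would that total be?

1097.60 million dollars

Each contributed unit returns 2.800 to the group as a whole (0.4000 to each of 7 players), which exceeds 1, so the social optimum is full contribution: group total = 2.800 × 392 = 1097.60.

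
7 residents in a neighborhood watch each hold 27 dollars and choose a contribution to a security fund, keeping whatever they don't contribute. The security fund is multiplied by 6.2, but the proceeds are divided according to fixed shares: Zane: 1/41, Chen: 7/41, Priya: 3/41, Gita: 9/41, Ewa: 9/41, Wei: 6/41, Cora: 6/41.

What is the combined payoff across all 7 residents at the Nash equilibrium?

610.20 dollars

Player j's private return per contributed unit is 6.2 × (j's share). Contributing is weakly dominant for j when that share is at least 1/6.2 = 0.1613, and contributing 0 is dominant otherwise.
Chen, Gita and Ewa are above the threshold, contributing 27 each; the remaining 4 contribute 0. Total contributed: 81.
The security fund pays out 6.2 × 81 = 502.20 in total (split across the unequal shares, but the aggregate is all that matters for the group sum).
The 4 free-riders keep 27 each, adding 108. Group total = 108 + 502.20 = 610.20.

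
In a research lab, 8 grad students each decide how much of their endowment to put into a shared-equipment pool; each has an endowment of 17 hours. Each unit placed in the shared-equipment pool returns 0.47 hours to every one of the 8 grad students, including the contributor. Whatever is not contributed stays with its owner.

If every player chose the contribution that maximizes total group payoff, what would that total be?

Each contributed unit returns 3.760 to the group as a whole (0.47 to each of 8 players), which exceeds 1, so the social optimum is full contribution: group total = 3.760 × 136 = 511.36.

511.36 hours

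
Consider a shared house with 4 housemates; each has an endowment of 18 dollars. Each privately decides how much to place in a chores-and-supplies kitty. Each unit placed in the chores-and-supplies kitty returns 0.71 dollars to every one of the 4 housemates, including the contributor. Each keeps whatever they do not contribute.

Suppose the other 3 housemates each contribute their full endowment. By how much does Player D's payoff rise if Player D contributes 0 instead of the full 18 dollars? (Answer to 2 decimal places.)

Switching from a contribution of 18 to 0 lets Player D keep an extra 18 dollars, but lowers the chores-and-supplies kitty by 18, which costs Player D their own share of that drop: 0.71 × 18 = 12.78.
Net gain = 18 − 12.78 = 5.22. The private return per contributed unit (0.71) is below 1, so free-riding is indeed the best response regardless of what the others do.

5.22 dollars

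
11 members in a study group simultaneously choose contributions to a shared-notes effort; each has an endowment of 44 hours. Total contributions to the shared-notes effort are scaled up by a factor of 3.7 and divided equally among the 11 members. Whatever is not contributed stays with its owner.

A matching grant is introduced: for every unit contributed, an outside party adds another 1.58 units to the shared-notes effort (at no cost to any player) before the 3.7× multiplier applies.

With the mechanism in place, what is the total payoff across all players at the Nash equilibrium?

484.00 hours

The effective private return is 3.7 × 2.58 / 11 = 0.8678, which is still under 1, so the mechanism doesn't change anyone's dominant strategy: zero contribution.
At the Nash equilibrium no one contributes; group total payoff = 11 × 44 = 484.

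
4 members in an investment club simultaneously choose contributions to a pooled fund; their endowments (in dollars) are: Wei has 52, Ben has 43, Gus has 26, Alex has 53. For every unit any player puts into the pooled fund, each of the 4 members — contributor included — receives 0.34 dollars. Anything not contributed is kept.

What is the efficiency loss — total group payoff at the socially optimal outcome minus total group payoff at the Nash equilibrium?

62.64 dollars

The private return per contributed unit is 0.34 < 1 for everyone, so the Nash equilibrium is zero contribution and the group total is Σ E_j = 52 + 43 + 26 + 53 = 174.
Each contributed unit returns 1.360 to the group, so the social optimum is full contribution by everyone: group total = 1.360 × 174 = 236.64.
Efficiency loss = (1.360 − 1) × 174 = 62.64.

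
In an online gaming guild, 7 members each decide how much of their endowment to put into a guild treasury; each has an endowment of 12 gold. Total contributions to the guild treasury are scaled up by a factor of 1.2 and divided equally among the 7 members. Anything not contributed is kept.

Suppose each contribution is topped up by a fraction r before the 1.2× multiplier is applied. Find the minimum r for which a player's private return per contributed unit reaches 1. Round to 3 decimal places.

4.833

With matching at rate r, one contributed unit becomes (1 + r) in the guild treasury and returns 1.2 × (1 + r) / 7 to the contributor.
Setting this equal to 1: 1 + r = 7/1.2 = 5.8333.
So the minimum matching rate is r = 5.8333 − 1 = 4.833.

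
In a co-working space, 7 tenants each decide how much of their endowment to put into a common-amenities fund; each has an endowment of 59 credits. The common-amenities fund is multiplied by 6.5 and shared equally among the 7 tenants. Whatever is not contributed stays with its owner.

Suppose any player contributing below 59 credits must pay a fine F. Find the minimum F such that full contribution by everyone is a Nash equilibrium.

4.21 credits

Given the others contribute fully, the best deviation is to contribute 0 (any partial contribution still incurs the fine and gives up units whose private return 0.9286 is below 1).
Deviating from 59 to 0 saves 59 credits but forfeits the deviator's share of the drop in the common-amenities fund: 6.5/7 × 59 = 54.79.
So the deviation gain is 59 − 54.79 = 4.21, and the fine must be at least 4.21 credits to wipe it out.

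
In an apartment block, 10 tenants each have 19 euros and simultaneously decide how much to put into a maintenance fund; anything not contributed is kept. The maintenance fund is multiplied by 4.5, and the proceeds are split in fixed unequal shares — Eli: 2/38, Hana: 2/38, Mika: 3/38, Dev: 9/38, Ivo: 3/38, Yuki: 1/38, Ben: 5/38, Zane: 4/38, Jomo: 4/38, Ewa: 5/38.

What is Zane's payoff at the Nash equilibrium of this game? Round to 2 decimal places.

Each unit j contributes comes back to j as 4.5 × (j's share), so j prefers to contribute only if that share exceeds 1/4.5 = 0.2222; otherwise keeping the unit dominates.
Only Dev (9/38) clears that bar, contributing 19; the remaining 9 contribute 0. Total contributed: 19.
Zane keeps 19 and receives 4.5 × 19 × 4/38 = 9.00 from the maintenance fund, for a payoff of 28.00.

28.00 euros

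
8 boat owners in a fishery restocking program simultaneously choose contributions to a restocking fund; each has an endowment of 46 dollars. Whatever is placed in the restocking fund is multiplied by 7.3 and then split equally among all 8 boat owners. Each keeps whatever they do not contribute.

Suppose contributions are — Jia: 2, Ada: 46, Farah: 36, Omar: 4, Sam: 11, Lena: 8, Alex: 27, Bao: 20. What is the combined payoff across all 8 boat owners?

Total contributed: 2 + 46 + 36 + 4 + 11 + 8 + 27 + 20 = 154; total kept: 8 × 46 − 154 = 214.
The restocking fund pays out 7.3 × 154 = 1124.20 in aggregate.
Group total = 214 + 1124.20 = 1338.20.

1338.20 dollars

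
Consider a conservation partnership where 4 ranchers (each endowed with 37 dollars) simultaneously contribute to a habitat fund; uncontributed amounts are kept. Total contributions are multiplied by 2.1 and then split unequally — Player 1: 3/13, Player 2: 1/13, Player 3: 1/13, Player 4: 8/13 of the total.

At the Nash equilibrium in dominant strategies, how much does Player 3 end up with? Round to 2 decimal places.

For player j, contributing a unit is worthwhile iff 2.1 × (j's share) ≥ 1, i.e. iff j's share is at least 0.4762.
The only share above 0.4762 is Player 4's 8/13, contributing 37; the remaining 3 contribute 0. Total contributed: 37.
Player 3 keeps 37 and receives 2.1 × 37 × 1/13 = 5.98 from the habitat fund, for a payoff of 42.98.

42.98 dollars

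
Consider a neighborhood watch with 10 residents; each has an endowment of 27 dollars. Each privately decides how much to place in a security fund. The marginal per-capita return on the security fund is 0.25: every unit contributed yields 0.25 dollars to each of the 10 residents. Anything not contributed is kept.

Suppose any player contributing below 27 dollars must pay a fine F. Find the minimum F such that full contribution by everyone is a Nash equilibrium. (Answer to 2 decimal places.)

20.25 dollars

Given the others contribute fully, the best deviation is to contribute 0 (any partial contribution still incurs the fine and gives up units whose private return 0.25 is below 1).
Deviating from 27 to 0 saves 27 dollars but forfeits the deviator's share of the drop in the security fund: 0.25 × 27 = 6.75.
So the deviation gain is 27 − 6.75 = 20.25, and the fine must be at least 20.25 dollars to wipe it out.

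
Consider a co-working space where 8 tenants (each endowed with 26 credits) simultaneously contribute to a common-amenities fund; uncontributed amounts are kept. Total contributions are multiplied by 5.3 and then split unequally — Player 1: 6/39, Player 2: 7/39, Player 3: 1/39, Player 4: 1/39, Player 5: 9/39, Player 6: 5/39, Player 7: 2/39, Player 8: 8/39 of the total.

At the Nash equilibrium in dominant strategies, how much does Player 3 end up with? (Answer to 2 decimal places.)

A player with share s gets back 5.3·s per unit contributed, so full contribution is dominant for anyone with s > 1/5.3 = 0.1887 and zero contribution is dominant for anyone below.
Player 5 and Player 8 are above the threshold, contributing 26 each; the remaining 6 contribute 0. Total contributed: 52.
Player 3 keeps 26 and receives 5.3 × 52 × 1/39 = 7.07 from the common-amenities fund, for a payoff of 33.07.

33.07 credits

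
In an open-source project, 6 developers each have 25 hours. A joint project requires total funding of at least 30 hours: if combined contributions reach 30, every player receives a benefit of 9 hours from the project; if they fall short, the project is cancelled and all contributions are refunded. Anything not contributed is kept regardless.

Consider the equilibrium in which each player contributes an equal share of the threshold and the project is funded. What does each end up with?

Equal share of the threshold: 30/6 = 5.
At this profile no one gains by cutting their contribution: any cut drops the total below 30, the project is cancelled, contributions are refunded, and the deviator ends with 25, which is less than 25 − 5 + 9 = 29. Contributing more than 5 just wastes the excess. So contributing exactly 5 is a best response.
Each player's payoff: 25 − 5 + 9 = 29.

29 hours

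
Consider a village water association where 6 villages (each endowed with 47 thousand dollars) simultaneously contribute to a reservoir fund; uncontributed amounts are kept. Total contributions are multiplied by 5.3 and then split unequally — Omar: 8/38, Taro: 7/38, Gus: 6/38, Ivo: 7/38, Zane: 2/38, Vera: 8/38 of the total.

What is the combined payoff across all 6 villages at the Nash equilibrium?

Each unit j contributes comes back to j as 5.3 × (j's share), so j prefers to contribute only if that share exceeds 1/5.3 = 0.1887; otherwise keeping the unit dominates.
Omar and Vera are above the threshold, contributing 47 each; the remaining 4 contribute 0. Total contributed: 94.
The reservoir fund pays out 5.3 × 94 = 498.20 in total (split across the unequal shares, but the aggregate is all that matters for the group sum).
The 4 free-riders keep 47 each, adding 188. Group total = 188 + 498.20 = 686.20.

686.20 thousand dollars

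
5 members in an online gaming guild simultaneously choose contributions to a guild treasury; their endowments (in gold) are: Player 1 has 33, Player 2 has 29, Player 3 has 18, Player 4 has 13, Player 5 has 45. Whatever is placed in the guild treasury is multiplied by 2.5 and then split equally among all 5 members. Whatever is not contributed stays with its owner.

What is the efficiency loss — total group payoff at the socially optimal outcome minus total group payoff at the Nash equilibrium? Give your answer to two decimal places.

207.00 gold

The private return per contributed unit is 2.5/5 = 0.5000 < 1 for every player regardless of endowment, so the Nash equilibrium is zero contribution and the group total is Σ E_j = 33 + 29 + 18 + 13 + 45 = 138.
Each contributed unit returns 2.500 to the group, so the social optimum is full contribution by everyone: group total = 2.500 × 138 = 345.00.
Efficiency loss = (2.500 − 1) × 138 = 207.00.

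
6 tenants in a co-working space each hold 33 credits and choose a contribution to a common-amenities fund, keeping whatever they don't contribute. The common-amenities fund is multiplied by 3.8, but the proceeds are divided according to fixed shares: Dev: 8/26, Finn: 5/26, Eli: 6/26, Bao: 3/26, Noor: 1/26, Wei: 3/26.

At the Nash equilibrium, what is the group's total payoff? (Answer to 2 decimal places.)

290.40 credits

A player with share s gets back 3.8·s per unit contributed, so full contribution is dominant for anyone with s > 1/3.8 = 0.2632 and zero contribution is dominant for anyone below.
Only Dev (8/26) clears that bar, contributing 33; the remaining 5 contribute 0. Total contributed: 33.
The common-amenities fund pays out 3.8 × 33 = 125.40 in total (split across the unequal shares, but the aggregate is all that matters for the group sum).
The 5 free-riders keep 33 each, adding 165. Group total = 165 + 125.40 = 290.40.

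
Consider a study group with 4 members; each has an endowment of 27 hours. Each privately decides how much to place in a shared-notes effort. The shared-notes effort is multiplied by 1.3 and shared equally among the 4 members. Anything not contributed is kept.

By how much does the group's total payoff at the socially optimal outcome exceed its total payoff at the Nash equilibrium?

Each contributed unit returns 1.3/4 = 0.3250 to its contributor — below 1 — so contributing 0 is dominant for every player. At the Nash equilibrium everyone keeps their 27, and the group total is 4 × 27 = 108.
Each contributed unit returns 1.300 to the group as a whole (0.3250 to each of 4 players), which exceeds 1, so the social optimum is full contribution: group total = 1.300 × 108 = 140.40.
Efficiency loss = 140.40 − 108 = 32.40.

32.40 hours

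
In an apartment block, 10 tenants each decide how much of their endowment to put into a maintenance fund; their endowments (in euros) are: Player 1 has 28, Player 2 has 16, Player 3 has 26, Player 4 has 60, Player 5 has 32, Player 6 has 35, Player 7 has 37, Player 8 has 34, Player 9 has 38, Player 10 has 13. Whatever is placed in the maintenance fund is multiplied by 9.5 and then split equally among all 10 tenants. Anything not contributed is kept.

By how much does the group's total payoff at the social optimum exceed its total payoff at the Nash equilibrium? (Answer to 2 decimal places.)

The private return per contributed unit is 9.5/10 = 0.9500 < 1 for every player regardless of endowment, so the Nash equilibrium is zero contribution and the group total is Σ E_j = 28 + 16 + 26 + 60 + 32 + 35 + 37 + 34 + 38 + 13 = 319.
Each contributed unit returns 9.500 to the group, so the social optimum is full contribution by everyone: group total = 9.500 × 319 = 3030.50.
Efficiency loss = (9.500 − 1) × 319 = 2711.50.

2711.50 euros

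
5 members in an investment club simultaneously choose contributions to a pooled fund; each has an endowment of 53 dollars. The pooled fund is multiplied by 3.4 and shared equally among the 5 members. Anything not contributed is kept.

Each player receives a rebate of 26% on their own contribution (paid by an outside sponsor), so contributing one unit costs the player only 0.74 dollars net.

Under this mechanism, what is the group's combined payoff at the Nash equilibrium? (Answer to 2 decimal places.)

265.00 dollars

With the mechanism, a contributed unit returns (3.4/5) / 0.74 = 0.9189 per unit of net cost — still below 1 — so contributing 0 remains dominant for every player.
Everyone keeps their endowment and the group total is 5 × 53 = 265.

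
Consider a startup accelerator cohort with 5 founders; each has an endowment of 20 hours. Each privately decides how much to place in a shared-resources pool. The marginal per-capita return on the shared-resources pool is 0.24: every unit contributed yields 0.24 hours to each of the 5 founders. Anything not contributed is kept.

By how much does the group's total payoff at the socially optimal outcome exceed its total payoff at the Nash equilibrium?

20.00 hours

The private return per contributed unit is 0.24 < 1, so contributing 0 is dominant for every player. At the Nash equilibrium everyone keeps their 20, and the group total is 5 × 20 = 100.
Each contributed unit returns 1.200 to the group as a whole (0.24 to each of 5 players), which exceeds 1, so the social optimum is full contribution: group total = 1.200 × 100 = 120.00.
Efficiency loss = 120.00 − 100 = 20.00.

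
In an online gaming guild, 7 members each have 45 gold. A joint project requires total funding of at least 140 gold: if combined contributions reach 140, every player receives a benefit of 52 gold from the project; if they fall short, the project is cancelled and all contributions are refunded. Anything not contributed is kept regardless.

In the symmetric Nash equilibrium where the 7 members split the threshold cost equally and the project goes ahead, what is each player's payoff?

77 gold

Equal share of the threshold: 140/7 = 20.
At this profile no one gains by cutting their contribution: any cut drops the total below 140, the project is cancelled, contributions are refunded, and the deviator ends with 45, which is less than 45 − 20 + 52 = 77. Contributing more than 20 just wastes the excess. So contributing exactly 20 is a best response.
Each player's payoff: 45 − 20 + 52 = 77.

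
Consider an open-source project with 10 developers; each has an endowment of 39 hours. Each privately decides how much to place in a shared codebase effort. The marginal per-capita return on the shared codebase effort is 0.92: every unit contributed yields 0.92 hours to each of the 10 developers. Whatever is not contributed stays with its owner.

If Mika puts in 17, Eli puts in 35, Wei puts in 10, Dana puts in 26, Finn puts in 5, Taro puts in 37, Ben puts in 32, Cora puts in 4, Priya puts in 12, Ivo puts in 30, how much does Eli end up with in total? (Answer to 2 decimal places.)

Total contributed: 17 + 35 + 10 + 26 + 5 + 37 + 32 + 4 + 12 + 30 = 208.
Each receives 0.92 × 208 = 191.36 from the shared codebase effort.
Eli keeps 39 − 35 = 4, so Eli's payoff is 4 + 191.36 = 195.36.

195.36 hours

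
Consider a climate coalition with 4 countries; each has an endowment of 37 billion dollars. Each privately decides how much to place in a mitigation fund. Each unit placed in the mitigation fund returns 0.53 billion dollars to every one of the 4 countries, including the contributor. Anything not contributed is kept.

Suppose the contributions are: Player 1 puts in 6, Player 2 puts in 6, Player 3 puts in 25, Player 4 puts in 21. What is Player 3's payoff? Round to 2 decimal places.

Total contributed: 6 + 6 + 25 + 21 = 58.
Each receives 0.53 × 58 = 30.74 from the mitigation fund.
Player 3 keeps 37 − 25 = 12, so Player 3's payoff is 12 + 30.74 = 42.74.

42.74 billion dollars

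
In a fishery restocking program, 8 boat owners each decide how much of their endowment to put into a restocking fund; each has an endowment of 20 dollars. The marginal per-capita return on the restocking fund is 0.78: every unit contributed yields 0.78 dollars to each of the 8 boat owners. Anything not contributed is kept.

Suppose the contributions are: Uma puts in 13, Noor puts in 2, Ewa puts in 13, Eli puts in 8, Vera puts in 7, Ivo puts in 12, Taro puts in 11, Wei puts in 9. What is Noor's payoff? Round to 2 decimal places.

Total contributed: 13 + 2 + 13 + 8 + 7 + 12 + 11 + 9 = 75.
Each receives 0.78 × 75 = 58.50 from the restocking fund.
Noor keeps 20 − 2 = 18, so Noor's payoff is 18 + 58.50 = 76.50.

76.50 dollars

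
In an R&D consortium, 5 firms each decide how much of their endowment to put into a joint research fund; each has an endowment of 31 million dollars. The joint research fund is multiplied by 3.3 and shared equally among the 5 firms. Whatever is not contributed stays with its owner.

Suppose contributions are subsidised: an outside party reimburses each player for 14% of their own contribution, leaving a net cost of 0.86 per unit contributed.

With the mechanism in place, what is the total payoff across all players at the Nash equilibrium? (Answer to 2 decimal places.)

The effective private return is (3.3/5) / 0.86 = 0.7674, which is still under 1, so the mechanism doesn't change anyone's dominant strategy: zero contribution.
At the Nash equilibrium no one contributes; group total payoff = 5 × 31 = 155.

155.00 million dollars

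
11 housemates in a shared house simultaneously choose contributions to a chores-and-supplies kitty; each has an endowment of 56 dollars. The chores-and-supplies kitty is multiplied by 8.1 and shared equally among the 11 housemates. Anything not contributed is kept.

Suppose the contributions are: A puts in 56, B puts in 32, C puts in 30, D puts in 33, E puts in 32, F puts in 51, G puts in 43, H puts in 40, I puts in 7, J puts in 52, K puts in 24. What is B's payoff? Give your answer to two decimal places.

318.55 dollars

Total contributed: 56 + 32 + 30 + 33 + 32 + 51 + 43 + 40 + 7 + 52 + 24 = 400.
Each receives 8.1 × 400 / 11 = 294.55 from the chores-and-supplies kitty.
B keeps 56 − 32 = 24, so B's payoff is 24 + 294.55 = 318.55.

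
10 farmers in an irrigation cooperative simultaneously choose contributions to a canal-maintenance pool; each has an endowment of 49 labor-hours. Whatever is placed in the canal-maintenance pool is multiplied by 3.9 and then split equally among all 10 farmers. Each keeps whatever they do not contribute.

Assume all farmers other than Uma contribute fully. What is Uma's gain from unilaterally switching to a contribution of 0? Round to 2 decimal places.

Switching from a contribution of 49 to 0 lets Uma keep an extra 49 labor-hours, but lowers the canal-maintenance pool by 49, which costs Uma their own share of that drop: 3.9/10 × 49 = 19.11.
Net gain = 49 − 19.11 = 29.89. The private return per contributed unit (0.3900) is below 1, so free-riding is indeed the best response regardless of what the others do.

29.89 labor-hours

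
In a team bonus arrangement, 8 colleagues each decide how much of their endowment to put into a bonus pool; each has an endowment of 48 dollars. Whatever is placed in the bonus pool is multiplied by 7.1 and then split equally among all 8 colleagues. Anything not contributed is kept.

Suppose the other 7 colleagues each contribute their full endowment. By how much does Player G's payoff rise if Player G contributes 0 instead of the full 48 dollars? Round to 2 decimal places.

5.40 dollars

Switching from a contribution of 48 to 0 lets Player G keep an extra 48 dollars, but lowers the bonus pool by 48, which costs Player G their own share of that drop: 7.1/8 × 48 = 42.60.
Net gain = 48 − 42.60 = 5.40. The private return per contributed unit (0.8875) is below 1, so free-riding is indeed the best response regardless of what the others do.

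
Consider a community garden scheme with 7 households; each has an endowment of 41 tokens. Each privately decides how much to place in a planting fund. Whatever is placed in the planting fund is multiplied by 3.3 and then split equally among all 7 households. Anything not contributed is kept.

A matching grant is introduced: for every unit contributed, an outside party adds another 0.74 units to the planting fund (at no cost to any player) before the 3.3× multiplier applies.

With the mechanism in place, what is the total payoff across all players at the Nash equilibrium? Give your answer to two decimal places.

287.00 tokens

The effective private return is 3.3 × 1.74 / 7 = 0.8203, which is still under 1, so the mechanism doesn't change anyone's dominant strategy: zero contribution.
At the Nash equilibrium no one contributes; group total payoff = 7 × 41 = 287.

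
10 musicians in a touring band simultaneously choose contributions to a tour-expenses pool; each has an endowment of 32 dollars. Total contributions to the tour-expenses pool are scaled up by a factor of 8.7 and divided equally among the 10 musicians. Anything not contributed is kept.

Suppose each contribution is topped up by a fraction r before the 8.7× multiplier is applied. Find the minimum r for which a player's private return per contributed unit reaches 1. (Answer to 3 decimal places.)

0.149

With matching at rate r, one contributed unit becomes (1 + r) in the tour-expenses pool and returns 8.7 × (1 + r) / 10 to the contributor.
Setting this equal to 1: 1 + r = 10/8.7 = 1.1494.
So the minimum matching rate is r = 1.1494 − 1 = 0.149.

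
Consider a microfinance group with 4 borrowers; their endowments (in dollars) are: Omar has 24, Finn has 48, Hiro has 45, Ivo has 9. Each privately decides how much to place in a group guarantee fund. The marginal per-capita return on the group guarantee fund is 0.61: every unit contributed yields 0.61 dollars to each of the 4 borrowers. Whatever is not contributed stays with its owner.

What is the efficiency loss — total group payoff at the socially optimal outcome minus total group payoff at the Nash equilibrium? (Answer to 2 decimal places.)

The private return per contributed unit is 0.61 < 1 for everyone, so the Nash equilibrium is zero contribution and the group total is Σ E_j = 24 + 48 + 45 + 9 = 126.
Each contributed unit returns 2.440 to the group, so the social optimum is full contribution by everyone: group total = 2.440 × 126 = 307.44.
Efficiency loss = (2.440 − 1) × 126 = 181.44.

181.44 dollars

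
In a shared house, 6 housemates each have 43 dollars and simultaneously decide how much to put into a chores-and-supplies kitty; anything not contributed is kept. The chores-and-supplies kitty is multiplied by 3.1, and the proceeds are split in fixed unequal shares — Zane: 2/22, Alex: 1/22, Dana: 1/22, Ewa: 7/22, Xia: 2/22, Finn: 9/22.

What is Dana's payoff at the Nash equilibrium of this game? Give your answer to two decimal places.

Each unit j contributes comes back to j as 3.1 × (j's share), so j prefers to contribute only if that share exceeds 1/3.1 = 0.3226; otherwise keeping the unit dominates.
The only share above 0.3226 is Finn's 9/22, contributing 43; the remaining 5 contribute 0. Total contributed: 43.
Dana keeps 43 and receives 3.1 × 43 × 1/22 = 6.06 from the chores-and-supplies kitty, for a payoff of 49.06.

49.06 dollars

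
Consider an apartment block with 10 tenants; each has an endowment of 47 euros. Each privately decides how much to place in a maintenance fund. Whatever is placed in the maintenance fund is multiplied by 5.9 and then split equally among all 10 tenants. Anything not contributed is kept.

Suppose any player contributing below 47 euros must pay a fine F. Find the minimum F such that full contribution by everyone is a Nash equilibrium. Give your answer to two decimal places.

Given the others contribute fully, the best deviation is to contribute 0 (any partial contribution still incurs the fine and gives up units whose private return 0.5900 is below 1).
Deviating from 47 to 0 saves 47 euros but forfeits the deviator's share of the drop in the maintenance fund: 5.9/10 × 47 = 27.73.
So the deviation gain is 47 − 27.73 = 19.27, and the fine must be at least 19.27 euros to wipe it out.

19.27 euros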